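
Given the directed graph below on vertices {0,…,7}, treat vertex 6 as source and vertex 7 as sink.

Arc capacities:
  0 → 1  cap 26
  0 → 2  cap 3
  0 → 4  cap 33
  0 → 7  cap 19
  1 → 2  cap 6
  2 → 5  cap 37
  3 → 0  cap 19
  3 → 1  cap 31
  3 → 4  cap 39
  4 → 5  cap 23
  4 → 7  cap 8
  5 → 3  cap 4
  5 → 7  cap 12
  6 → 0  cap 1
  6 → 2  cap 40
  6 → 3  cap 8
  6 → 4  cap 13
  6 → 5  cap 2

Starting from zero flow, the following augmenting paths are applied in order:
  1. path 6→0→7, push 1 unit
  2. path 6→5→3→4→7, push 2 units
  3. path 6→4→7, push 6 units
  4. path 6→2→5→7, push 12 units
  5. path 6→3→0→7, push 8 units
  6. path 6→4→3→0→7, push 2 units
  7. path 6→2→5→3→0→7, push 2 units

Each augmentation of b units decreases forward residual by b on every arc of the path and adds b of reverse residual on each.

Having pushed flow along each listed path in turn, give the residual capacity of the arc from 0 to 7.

after path 1 (6→0→7, push 1): res(0,7)=18
after path 2 (6→5→3→4→7, push 2): res(0,7)=18
after path 3 (6→4→7, push 6): res(0,7)=18
after path 4 (6→2→5→7, push 12): res(0,7)=18
after path 5 (6→3→0→7, push 8): res(0,7)=10
after path 6 (6→4→3→0→7, push 2): res(0,7)=8
after path 7 (6→2→5→3→0→7, push 2): res(0,7)=6

Residual capacity of (0,7): 6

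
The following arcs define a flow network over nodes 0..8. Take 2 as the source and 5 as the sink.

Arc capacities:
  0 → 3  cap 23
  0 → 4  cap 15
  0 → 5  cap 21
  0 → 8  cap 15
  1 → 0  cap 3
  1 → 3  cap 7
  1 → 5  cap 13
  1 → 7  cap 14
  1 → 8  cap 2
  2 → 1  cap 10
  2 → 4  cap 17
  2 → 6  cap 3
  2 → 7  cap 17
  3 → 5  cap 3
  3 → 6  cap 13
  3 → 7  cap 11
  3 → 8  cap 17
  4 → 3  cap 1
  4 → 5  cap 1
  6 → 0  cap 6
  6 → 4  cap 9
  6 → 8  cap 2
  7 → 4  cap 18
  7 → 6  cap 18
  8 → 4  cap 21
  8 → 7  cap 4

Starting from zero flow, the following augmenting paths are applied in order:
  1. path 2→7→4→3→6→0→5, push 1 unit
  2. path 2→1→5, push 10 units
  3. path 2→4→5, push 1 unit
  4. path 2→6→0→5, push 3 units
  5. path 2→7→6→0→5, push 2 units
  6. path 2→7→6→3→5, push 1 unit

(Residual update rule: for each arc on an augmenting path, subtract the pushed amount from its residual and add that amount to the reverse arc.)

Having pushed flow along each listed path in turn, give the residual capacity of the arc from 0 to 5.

Residual capacity of (0,5): 15

after path 1 (2→7→4→3→6→0→5, push 1): res(0,5)=20
after path 2 (2→1→5, push 10): res(0,5)=20
after path 3 (2→4→5, push 1): res(0,5)=20
after path 4 (2→6→0→5, push 3): res(0,5)=17
after path 5 (2→7→6→0→5, push 2): res(0,5)=15
after path 6 (2→7→6→3→5, push 1): res(0,5)=15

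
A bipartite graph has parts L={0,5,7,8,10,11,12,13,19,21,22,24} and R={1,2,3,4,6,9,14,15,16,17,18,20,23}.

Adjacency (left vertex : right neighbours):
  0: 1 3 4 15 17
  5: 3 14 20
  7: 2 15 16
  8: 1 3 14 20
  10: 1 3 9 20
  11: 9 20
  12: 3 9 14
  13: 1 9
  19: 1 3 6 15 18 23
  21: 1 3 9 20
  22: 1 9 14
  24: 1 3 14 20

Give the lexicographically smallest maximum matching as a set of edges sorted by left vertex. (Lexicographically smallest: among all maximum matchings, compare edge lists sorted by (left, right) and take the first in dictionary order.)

Lex-smallest maximum matching: {(0,4), (5,3), (7,2), (8,1), (10,9), (11,20), (12,14), (19,6)}

|M| = 8 (so the lex-smallest maximum matching has 8 edges)
process left vertices in ascending order; for each, take the smallest-labelled available neighbour that still permits 8 edges overall, or leave it unmatched if none does
lex-smallest matching: {0-4, 5-3, 7-2, 8-1, 10-9, 11-20, 12-14, 19-6}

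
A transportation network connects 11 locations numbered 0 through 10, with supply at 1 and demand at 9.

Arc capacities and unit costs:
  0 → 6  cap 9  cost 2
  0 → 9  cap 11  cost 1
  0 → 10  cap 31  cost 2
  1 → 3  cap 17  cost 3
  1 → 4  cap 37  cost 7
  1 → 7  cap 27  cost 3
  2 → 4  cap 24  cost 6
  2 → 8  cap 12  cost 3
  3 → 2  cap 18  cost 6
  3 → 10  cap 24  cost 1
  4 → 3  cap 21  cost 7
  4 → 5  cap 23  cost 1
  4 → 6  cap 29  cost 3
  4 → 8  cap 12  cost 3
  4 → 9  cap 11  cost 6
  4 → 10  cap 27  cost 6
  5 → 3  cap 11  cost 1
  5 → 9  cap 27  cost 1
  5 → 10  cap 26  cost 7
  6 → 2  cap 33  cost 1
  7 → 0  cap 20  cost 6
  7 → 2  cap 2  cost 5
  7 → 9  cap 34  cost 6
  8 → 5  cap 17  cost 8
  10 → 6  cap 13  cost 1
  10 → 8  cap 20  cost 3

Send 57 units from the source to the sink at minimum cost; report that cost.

Minimum cost for 57 units: 541

shortest-cost path #1: 1→4→5→9 push 23 @ unit cost 9 (adds 207)
shortest-cost path #2: 1→7→9 push 27 @ unit cost 9 (adds 243)
shortest-cost path #3: 1→4→9 push 7 @ unit cost 13 (adds 91)
total cost = 541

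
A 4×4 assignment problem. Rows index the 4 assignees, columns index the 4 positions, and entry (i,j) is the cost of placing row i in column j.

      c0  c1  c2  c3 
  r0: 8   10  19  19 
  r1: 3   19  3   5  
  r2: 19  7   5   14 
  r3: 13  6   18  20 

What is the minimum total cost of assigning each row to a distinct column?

Minimum assignment cost: 24

optimal assignment: row0→col0 (cost 8), row1→col3 (cost 5), row2→col2 (cost 5), row3→col1 (cost 6)
total = 8 + 5 + 5 + 6 = 24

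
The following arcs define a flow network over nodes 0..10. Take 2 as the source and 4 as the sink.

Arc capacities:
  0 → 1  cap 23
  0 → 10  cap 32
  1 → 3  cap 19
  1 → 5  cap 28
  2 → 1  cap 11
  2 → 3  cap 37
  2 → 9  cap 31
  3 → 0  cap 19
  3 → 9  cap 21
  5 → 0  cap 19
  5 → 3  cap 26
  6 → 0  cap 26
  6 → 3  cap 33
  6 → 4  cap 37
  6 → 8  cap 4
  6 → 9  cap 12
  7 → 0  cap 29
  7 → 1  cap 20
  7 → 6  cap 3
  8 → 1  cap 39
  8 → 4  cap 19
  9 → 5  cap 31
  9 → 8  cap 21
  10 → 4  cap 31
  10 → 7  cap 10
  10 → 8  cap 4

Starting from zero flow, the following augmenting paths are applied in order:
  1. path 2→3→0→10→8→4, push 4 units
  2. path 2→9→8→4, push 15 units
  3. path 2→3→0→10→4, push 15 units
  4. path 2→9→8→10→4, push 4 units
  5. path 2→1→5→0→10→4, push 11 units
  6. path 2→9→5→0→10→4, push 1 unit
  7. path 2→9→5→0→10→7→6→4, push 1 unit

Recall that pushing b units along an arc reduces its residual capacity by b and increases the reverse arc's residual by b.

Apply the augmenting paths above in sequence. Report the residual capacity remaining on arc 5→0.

after path 1 (2→3→0→10→8→4, push 4): res(5,0)=19
after path 2 (2→9→8→4, push 15): res(5,0)=19
after path 3 (2→3→0→10→4, push 15): res(5,0)=19
after path 4 (2→9→8→10→4, push 4): res(5,0)=19
after path 5 (2→1→5→0→10→4, push 11): res(5,0)=8
after path 6 (2→9→5→0→10→4, push 1): res(5,0)=7
after path 7 (2→9→5→0→10→7→6→4, push 1): res(5,0)=6

Residual capacity of (5,0): 6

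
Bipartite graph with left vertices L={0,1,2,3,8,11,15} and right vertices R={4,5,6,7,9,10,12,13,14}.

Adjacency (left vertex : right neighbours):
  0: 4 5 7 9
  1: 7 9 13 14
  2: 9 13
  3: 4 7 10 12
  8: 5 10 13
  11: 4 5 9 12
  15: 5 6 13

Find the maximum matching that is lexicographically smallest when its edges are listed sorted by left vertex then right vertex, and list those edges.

|M| = 7 (so the lex-smallest maximum matching has 7 edges)
process left vertices in ascending order; for each, take the smallest-labelled available neighbour that still permits 7 edges overall, or leave it unmatched if none does
lex-smallest matching: {0-4, 1-7, 2-9, 3-10, 8-5, 11-12, 15-6}

Lex-smallest maximum matching: {(0,4), (1,7), (2,9), (3,10), (8,5), (11,12), (15,6)}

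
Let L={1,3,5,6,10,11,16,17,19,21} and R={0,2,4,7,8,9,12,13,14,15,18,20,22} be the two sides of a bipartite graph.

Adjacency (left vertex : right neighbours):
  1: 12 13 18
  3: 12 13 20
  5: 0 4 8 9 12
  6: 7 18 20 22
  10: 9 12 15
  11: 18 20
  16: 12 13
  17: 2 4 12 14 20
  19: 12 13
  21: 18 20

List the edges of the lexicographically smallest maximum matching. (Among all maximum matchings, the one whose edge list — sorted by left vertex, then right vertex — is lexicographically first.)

Lex-smallest maximum matching: {(1,12), (3,13), (5,0), (6,7), (10,9), (11,18), (17,2), (21,20)}

|M| = 8 (so the lex-smallest maximum matching has 8 edges)
process left vertices in ascending order; for each, take the smallest-labelled available neighbour that still permits 8 edges overall, or leave it unmatched if none does
lex-smallest matching: {1-12, 3-13, 5-0, 6-7, 10-9, 11-18, 17-2, 21-20}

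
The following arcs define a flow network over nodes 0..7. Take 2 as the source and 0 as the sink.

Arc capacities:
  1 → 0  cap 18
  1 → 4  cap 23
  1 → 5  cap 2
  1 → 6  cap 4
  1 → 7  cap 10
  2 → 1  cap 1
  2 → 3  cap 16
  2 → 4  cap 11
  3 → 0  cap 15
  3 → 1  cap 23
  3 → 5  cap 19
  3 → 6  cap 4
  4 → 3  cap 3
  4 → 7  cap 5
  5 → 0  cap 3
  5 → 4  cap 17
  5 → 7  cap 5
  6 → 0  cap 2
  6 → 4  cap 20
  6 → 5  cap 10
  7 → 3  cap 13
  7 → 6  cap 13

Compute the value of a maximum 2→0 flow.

augment #1: 2→1→0 bottleneck 1, total now 1
augment #2: 2→3→0 bottleneck 15, total now 16
augment #3: 2→3→1→0 bottleneck 1, total now 17
augment #4: 2→4→3→1→0 bottleneck 3, total now 20
augment #5: 2→4→7→6→0 bottleneck 2, total now 22
augment #6: 2→4→7→3→1→0 bottleneck 3, total now 25

Maximum flow value: 25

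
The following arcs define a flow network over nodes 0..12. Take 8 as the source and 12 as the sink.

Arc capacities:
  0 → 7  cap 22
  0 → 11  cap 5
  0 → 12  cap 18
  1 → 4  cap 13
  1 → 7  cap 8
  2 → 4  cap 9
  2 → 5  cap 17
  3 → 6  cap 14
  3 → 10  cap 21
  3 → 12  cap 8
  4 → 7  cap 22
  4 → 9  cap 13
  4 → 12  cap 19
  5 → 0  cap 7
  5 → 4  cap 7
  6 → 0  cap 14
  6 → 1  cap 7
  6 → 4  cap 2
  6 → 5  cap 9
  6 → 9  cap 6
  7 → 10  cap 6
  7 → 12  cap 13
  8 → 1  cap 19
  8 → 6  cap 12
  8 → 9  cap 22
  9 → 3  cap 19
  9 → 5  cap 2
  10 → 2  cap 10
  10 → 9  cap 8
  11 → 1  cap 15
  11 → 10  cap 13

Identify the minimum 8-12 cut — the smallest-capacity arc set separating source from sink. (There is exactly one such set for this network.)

Min-cut arcs: {(8,1), (8,6), (9,3), (9,5)} (total capacity 52)

augment #1: 8→1→4→12 push 13
augment #2: 8→1→7→12 push 6
augment #3: 8→6→0→12 push 12
augment #4: 8→9→3→12 push 8
augment #5: 8→9→5→0→12 push 2
augment #6: 8→9→3→6→0→12 push 2
augment #7: 8→9→3→6→4→12 push 2
augment #8: 8→9→3→6→1→7→12 push 2
augment #9: 8→9→3→6→5→0→12 push 2
augment #10: 8→9→3→6→5→4→12 push 3
max flow = 52; residual-reachable set from 8 gives S-side
cut edges (S→T): {(8,1), (8,6), (9,3), (9,5)} total cap 52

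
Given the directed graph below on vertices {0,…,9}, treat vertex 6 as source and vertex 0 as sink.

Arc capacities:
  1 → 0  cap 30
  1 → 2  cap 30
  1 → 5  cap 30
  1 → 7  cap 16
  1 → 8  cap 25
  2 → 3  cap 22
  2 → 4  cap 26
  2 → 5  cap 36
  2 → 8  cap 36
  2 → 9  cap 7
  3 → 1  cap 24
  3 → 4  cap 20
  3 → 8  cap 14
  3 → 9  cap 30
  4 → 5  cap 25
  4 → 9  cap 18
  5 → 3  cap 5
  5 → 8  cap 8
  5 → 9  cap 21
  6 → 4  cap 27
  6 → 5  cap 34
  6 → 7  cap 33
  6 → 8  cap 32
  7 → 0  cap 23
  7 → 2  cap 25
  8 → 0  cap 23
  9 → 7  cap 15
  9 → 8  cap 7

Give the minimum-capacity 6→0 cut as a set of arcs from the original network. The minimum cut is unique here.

augment #1: 6→7→0 push 23
augment #2: 6→8→0 push 23
augment #3: 6→5→3→1→0 push 5
augment #4: 6→7→2→3→1→0 push 10
augment #5: 6→4→9→7→2→3→1→0 push 9
max flow = 70; residual-reachable set from 6 gives S-side
cut edges (S→T): {(3,1), (7,0), (8,0)} total cap 70

Min-cut arcs: {(3,1), (7,0), (8,0)} (total capacity 70)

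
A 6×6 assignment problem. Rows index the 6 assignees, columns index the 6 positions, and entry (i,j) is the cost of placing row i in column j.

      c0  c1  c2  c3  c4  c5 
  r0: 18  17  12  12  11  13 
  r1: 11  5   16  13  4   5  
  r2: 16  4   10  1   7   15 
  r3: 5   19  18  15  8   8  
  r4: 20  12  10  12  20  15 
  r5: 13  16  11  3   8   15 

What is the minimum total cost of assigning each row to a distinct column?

optimal assignment: row0→col4 (cost 11), row1→col5 (cost 5), row2→col1 (cost 4), row3→col0 (cost 5), row4→col2 (cost 10), row5→col3 (cost 3)
total = 11 + 5 + 4 + 5 + 10 + 3 = 38

Minimum assignment cost: 38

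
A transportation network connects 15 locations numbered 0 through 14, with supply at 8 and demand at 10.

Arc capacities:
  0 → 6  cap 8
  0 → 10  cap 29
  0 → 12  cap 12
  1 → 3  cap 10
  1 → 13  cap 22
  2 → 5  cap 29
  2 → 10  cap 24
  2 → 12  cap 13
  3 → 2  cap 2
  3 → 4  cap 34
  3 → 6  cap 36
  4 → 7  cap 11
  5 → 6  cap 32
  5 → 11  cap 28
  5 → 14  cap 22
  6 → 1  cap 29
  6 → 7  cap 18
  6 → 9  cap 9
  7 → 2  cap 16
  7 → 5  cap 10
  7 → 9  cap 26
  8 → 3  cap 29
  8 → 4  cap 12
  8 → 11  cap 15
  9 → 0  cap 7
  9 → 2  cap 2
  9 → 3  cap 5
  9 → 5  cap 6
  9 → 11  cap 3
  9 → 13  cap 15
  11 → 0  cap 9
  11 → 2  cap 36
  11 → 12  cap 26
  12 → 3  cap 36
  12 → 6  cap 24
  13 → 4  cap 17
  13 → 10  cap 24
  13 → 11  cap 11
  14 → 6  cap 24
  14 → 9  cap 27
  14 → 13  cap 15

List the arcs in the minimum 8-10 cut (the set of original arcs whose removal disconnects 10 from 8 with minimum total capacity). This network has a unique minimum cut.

augment #1: 8→3→2→10 push 2
augment #2: 8→11→0→10 push 9
augment #3: 8→11→2→10 push 6
augment #4: 8→4→7→2→10 push 11
augment #5: 8→3→6→1→13→10 push 22
augment #6: 8→3→6→7→2→10 push 5
max flow = 55; residual-reachable set from 8 gives S-side
cut edges (S→T): {(4,7), (8,3), (8,11)} total cap 55

Min-cut arcs: {(4,7), (8,3), (8,11)} (total capacity 55)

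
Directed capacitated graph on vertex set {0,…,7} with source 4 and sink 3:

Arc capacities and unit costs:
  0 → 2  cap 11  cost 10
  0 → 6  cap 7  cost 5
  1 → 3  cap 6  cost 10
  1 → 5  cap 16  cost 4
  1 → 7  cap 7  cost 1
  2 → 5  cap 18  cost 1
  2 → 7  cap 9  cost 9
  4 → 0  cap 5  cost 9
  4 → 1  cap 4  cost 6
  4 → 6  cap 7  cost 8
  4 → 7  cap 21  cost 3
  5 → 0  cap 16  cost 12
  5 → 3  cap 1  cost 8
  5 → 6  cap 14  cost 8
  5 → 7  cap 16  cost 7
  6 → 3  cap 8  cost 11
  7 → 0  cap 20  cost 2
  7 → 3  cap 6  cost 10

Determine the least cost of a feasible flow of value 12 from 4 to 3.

shortest-cost path #1: 4→7→3 push 6 @ unit cost 13 (adds 78)
shortest-cost path #2: 4→1→3 push 4 @ unit cost 16 (adds 64)
shortest-cost path #3: 4→6→3 push 2 @ unit cost 19 (adds 38)
total cost = 180

Minimum cost for 12 units: 180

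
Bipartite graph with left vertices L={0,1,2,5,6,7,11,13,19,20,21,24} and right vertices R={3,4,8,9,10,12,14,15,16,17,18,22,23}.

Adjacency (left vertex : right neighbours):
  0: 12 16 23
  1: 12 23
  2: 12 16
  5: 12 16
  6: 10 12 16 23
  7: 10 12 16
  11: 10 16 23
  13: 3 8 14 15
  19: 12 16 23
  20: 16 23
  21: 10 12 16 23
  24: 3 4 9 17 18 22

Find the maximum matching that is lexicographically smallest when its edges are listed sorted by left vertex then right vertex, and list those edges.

Lex-smallest maximum matching: {(0,12), (1,23), (2,16), (6,10), (13,3), (24,4)}

|M| = 6 (so the lex-smallest maximum matching has 6 edges)
process left vertices in ascending order; for each, take the smallest-labelled available neighbour that still permits 6 edges overall, or leave it unmatched if none does
lex-smallest matching: {0-12, 1-23, 2-16, 6-10, 13-3, 24-4}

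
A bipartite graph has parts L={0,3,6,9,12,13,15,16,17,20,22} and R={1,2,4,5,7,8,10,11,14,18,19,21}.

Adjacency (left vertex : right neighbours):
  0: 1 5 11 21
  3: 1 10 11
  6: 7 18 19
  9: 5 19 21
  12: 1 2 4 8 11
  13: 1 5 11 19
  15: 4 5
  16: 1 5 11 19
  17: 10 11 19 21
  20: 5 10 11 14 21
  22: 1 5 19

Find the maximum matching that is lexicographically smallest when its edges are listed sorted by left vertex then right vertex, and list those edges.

|M| = 10 (so the lex-smallest maximum matching has 10 edges)
process left vertices in ascending order; for each, take the smallest-labelled available neighbour that still permits 10 edges overall, or leave it unmatched if none does
lex-smallest matching: {0-1, 3-10, 6-7, 9-5, 12-2, 13-11, 15-4, 16-19, 17-21, 20-14}

Lex-smallest maximum matching: {(0,1), (3,10), (6,7), (9,5), (12,2), (13,11), (15,4), (16,19), (17,21), (20,14)}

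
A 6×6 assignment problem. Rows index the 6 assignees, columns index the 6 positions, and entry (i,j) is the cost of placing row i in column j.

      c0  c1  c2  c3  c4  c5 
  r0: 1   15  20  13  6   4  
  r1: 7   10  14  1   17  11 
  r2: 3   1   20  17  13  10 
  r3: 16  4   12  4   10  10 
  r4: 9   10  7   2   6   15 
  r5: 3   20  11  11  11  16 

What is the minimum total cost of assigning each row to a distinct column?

optimal assignment: row0→col5 (cost 4), row1→col3 (cost 1), row2→col1 (cost 1), row3→col4 (cost 10), row4→col2 (cost 7), row5→col0 (cost 3)
total = 4 + 1 + 1 + 10 + 7 + 3 = 26

Minimum assignment cost: 26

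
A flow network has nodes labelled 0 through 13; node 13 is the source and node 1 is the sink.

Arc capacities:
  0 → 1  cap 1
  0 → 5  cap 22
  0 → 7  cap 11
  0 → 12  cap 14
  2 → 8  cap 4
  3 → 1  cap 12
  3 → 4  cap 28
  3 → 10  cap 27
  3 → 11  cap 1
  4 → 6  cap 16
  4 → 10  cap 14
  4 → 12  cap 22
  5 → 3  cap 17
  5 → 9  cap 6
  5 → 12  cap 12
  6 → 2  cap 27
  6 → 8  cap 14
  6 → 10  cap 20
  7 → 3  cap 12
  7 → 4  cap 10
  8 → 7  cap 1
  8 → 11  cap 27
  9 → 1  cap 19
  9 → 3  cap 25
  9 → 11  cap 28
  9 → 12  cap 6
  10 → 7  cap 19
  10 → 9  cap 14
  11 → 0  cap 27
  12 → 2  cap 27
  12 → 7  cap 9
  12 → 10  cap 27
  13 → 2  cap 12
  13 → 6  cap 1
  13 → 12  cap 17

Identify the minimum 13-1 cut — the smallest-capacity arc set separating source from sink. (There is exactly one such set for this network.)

augment #1: 13→6→10→9→1 push 1
augment #2: 13→12→7→3→1 push 9
augment #3: 13→12→10→9→1 push 8
augment #4: 13→2→8→7→3→1 push 1
augment #5: 13→2→8→11→0→1 push 1
augment #6: 13→2→8→11→0→5→3→1 push 2
max flow = 22; residual-reachable set from 13 gives S-side
cut edges (S→T): {(2,8), (13,6), (13,12)} total cap 22

Min-cut arcs: {(2,8), (13,6), (13,12)} (total capacity 22)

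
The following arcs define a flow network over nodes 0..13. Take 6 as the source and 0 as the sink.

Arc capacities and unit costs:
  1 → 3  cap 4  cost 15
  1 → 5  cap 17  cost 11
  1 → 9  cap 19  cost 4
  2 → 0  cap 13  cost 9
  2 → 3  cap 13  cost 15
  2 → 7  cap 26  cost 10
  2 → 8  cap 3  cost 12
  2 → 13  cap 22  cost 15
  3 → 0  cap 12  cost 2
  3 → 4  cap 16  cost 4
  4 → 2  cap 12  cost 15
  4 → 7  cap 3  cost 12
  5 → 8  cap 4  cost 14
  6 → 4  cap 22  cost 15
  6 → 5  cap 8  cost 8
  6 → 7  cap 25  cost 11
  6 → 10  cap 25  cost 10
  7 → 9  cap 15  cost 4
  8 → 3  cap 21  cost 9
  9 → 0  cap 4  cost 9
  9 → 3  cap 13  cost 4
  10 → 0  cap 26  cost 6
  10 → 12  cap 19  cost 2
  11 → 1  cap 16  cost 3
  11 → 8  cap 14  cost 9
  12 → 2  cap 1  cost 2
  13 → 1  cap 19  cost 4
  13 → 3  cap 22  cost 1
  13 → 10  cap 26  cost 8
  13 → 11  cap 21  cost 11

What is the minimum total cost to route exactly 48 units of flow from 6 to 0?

shortest-cost path #1: 6→10→0 push 25 @ unit cost 16 (adds 400)
shortest-cost path #2: 6→7→9→3→0 push 12 @ unit cost 21 (adds 252)
shortest-cost path #3: 6→7→9→0 push 3 @ unit cost 24 (adds 72)
shortest-cost path #4: 6→5→8→3→9→0 push 1 @ unit cost 36 (adds 36)
shortest-cost path #5: 6→4→2→0 push 7 @ unit cost 39 (adds 273)
total cost = 1033

Minimum cost for 48 units: 1033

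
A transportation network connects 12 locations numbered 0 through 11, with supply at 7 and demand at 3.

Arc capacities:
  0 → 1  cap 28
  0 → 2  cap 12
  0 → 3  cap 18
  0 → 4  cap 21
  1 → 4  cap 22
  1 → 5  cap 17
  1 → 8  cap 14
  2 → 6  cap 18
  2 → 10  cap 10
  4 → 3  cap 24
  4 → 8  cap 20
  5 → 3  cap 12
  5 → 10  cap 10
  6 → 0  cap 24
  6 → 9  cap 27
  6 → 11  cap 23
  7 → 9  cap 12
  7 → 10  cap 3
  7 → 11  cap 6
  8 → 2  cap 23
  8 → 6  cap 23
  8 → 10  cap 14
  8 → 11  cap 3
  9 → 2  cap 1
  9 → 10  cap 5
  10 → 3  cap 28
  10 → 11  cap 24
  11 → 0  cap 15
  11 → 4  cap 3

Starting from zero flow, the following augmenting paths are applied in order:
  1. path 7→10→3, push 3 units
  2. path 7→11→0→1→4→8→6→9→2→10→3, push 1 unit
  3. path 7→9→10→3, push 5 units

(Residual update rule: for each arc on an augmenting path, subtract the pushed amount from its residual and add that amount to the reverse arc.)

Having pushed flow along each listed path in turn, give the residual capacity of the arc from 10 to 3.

Residual capacity of (10,3): 19

after path 1 (7→10→3, push 3): res(10,3)=25
after path 2 (7→11→0→1→4→8→6→9→2→10→3, push 1): res(10,3)=24
after path 3 (7→9→10→3, push 5): res(10,3)=19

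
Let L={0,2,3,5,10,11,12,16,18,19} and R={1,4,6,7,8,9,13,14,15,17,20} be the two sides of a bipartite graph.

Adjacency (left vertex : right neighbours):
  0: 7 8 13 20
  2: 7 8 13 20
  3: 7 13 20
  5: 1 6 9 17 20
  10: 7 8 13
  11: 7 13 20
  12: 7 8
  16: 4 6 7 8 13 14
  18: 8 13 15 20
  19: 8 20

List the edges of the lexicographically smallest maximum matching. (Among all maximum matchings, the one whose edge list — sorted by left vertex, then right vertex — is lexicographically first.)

|M| = 7 (so the lex-smallest maximum matching has 7 edges)
process left vertices in ascending order; for each, take the smallest-labelled available neighbour that still permits 7 edges overall, or leave it unmatched if none does
lex-smallest matching: {0-7, 2-8, 3-13, 5-1, 11-20, 16-4, 18-15}

Lex-smallest maximum matching: {(0,7), (2,8), (3,13), (5,1), (11,20), (16,4), (18,15)}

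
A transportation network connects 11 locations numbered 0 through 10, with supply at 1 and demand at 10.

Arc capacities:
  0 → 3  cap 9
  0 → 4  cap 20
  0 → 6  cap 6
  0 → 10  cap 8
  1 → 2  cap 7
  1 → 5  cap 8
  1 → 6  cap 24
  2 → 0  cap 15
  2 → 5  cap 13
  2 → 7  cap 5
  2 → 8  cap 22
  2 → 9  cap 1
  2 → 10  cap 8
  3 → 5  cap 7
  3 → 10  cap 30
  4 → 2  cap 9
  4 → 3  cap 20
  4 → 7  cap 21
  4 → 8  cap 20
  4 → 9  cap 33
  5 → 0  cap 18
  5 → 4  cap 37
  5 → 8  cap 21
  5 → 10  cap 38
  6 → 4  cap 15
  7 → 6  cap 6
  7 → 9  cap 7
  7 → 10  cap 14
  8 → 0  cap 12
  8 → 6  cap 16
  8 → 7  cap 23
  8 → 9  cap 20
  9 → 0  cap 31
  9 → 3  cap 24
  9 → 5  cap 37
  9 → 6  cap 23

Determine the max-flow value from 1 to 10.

augment #1: 1→2→10 bottleneck 7, total now 7
augment #2: 1→5→10 bottleneck 8, total now 15
augment #3: 1→6→4→2→10 bottleneck 1, total now 16
augment #4: 1→6→4→3→10 bottleneck 14, total now 30

Maximum flow value: 30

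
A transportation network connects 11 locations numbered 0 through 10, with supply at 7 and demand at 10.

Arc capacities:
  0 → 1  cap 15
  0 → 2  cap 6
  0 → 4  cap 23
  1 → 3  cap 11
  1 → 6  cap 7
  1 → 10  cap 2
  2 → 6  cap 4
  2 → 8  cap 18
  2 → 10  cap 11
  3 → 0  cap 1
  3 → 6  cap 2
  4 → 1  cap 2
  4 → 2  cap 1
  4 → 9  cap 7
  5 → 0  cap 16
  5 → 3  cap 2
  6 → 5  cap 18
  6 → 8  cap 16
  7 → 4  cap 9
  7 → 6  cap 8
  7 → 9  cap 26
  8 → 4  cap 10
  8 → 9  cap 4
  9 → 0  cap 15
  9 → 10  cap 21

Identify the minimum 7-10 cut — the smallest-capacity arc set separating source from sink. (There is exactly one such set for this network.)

Min-cut arcs: {(0,2), (1,10), (4,2), (9,10)} (total capacity 30)

augment #1: 7→9→10 push 21
augment #2: 7→4→1→10 push 2
augment #3: 7→4→2→10 push 1
augment #4: 7→9→0→2→10 push 5
augment #5: 7→4→9→0→2→10 push 1
max flow = 30; residual-reachable set from 7 gives S-side
cut edges (S→T): {(0,2), (1,10), (4,2), (9,10)} total cap 30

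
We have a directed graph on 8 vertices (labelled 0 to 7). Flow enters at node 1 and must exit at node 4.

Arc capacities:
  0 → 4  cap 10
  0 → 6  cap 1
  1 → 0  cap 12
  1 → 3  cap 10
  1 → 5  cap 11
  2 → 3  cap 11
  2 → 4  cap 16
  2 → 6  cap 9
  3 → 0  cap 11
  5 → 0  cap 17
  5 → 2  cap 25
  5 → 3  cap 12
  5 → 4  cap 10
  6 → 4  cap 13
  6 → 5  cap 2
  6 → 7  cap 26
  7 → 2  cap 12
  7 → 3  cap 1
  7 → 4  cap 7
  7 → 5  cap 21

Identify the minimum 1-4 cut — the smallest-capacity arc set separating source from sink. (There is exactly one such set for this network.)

Min-cut arcs: {(0,4), (0,6), (1,5)} (total capacity 22)

augment #1: 1→0→4 push 10
augment #2: 1→5→4 push 10
augment #3: 1→0→6→4 push 1
augment #4: 1→5→2→4 push 1
max flow = 22; residual-reachable set from 1 gives S-side
cut edges (S→T): {(0,4), (0,6), (1,5)} total cap 22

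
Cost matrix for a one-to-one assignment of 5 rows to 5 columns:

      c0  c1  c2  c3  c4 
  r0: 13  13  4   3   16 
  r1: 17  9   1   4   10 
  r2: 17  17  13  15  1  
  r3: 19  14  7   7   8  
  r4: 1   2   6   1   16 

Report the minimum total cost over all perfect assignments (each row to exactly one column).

optimal assignment: row0→col3 (cost 3), row1→col2 (cost 1), row2→col4 (cost 1), row3→col1 (cost 14), row4→col0 (cost 1)
total = 3 + 1 + 1 + 14 + 1 = 20

Minimum assignment cost: 20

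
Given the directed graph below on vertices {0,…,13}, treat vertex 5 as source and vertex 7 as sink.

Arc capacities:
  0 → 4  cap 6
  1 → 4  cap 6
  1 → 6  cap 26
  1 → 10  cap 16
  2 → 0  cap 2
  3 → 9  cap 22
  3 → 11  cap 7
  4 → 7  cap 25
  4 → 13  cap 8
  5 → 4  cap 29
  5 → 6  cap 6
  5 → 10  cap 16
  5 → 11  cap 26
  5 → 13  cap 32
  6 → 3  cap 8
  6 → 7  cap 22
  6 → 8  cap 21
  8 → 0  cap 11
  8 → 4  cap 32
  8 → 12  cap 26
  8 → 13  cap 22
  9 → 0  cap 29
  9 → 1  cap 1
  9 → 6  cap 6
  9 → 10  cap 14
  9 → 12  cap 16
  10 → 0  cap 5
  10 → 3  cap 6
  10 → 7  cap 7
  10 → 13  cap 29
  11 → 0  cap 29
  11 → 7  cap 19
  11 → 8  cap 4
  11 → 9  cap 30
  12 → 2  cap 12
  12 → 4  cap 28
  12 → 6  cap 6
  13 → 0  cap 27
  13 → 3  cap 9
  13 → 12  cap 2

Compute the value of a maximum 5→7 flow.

augment #1: 5→4→7 bottleneck 25, total now 25
augment #2: 5→6→7 bottleneck 6, total now 31
augment #3: 5→10→7 bottleneck 7, total now 38
augment #4: 5→11→7 bottleneck 19, total now 57
augment #5: 5→11→9→6→7 bottleneck 6, total now 63
augment #6: 5→13→12→6→7 bottleneck 2, total now 65
augment #7: 5→11→8→12→6→7 bottleneck 1, total now 66
augment #8: 5→10→3→9→1→6→7 bottleneck 1, total now 67
augment #9: 5→10→3→9→12→6→7 bottleneck 3, total now 70

Maximum flow value: 70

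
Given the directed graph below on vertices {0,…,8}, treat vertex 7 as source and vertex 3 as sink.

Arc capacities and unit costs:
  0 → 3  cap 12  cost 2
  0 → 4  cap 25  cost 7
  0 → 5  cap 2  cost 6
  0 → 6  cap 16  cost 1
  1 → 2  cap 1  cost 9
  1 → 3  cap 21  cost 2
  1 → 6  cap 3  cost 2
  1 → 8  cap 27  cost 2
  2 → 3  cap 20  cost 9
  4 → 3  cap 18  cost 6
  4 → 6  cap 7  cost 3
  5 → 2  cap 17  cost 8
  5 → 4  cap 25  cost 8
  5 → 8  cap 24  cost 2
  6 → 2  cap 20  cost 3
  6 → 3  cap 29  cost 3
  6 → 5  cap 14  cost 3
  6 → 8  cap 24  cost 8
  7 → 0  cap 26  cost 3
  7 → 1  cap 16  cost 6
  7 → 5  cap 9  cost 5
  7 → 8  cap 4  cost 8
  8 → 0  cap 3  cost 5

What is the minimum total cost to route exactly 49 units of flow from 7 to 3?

shortest-cost path #1: 7→0→3 push 12 @ unit cost 5 (adds 60)
shortest-cost path #2: 7→0→6→3 push 14 @ unit cost 7 (adds 98)
shortest-cost path #3: 7→1→3 push 16 @ unit cost 8 (adds 128)
shortest-cost path #4: 7→5→8→0→6→3 push 2 @ unit cost 16 (adds 32)
shortest-cost path #5: 7→5→4→3 push 5 @ unit cost 19 (adds 95)
total cost = 413

Minimum cost for 49 units: 413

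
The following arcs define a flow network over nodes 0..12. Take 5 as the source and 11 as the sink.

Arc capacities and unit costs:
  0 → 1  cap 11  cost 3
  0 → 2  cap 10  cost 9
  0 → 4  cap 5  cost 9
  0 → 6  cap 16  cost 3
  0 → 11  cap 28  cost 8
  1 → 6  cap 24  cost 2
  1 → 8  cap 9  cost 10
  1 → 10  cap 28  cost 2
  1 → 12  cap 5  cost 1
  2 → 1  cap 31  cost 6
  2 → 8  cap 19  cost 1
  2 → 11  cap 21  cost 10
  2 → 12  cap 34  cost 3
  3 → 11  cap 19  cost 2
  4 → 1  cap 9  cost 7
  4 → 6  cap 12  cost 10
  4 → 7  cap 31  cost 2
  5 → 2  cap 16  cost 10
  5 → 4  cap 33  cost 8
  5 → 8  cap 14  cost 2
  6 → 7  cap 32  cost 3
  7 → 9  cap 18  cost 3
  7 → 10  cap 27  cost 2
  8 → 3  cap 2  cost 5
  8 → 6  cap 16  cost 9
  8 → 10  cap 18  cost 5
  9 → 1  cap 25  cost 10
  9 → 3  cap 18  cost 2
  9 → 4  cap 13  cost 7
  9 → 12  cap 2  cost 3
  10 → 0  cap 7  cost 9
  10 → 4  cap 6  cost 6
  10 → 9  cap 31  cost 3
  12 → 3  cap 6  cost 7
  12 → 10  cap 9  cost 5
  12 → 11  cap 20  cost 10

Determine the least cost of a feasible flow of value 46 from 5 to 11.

Minimum cost for 46 units: 881

shortest-cost path #1: 5→8→3→11 push 2 @ unit cost 9 (adds 18)
shortest-cost path #2: 5→8→10→9→3→11 push 12 @ unit cost 14 (adds 168)
shortest-cost path #3: 5→4→7→9→3→11 push 5 @ unit cost 17 (adds 85)
shortest-cost path #4: 5→2→11 push 16 @ unit cost 20 (adds 320)
shortest-cost path #5: 5→4→7→9→12→11 push 2 @ unit cost 26 (adds 52)
shortest-cost path #6: 5→4→1→12→11 push 5 @ unit cost 26 (adds 130)
shortest-cost path #7: 5→4→7→9→10→0→11 push 4 @ unit cost 27 (adds 108)
total cost = 881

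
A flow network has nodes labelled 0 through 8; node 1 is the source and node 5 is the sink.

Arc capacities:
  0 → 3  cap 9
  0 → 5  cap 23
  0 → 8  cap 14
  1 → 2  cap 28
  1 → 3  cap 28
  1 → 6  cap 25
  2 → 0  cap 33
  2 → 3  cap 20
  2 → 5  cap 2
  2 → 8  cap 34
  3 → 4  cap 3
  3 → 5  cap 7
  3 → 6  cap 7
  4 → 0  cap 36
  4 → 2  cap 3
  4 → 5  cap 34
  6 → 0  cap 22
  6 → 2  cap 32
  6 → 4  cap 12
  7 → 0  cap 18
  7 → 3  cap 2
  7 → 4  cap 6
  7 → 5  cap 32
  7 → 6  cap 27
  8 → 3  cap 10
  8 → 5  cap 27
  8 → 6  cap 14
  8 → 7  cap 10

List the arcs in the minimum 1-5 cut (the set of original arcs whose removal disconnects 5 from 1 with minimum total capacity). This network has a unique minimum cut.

augment #1: 1→2→5 push 2
augment #2: 1→3→5 push 7
augment #3: 1→2→0→5 push 23
augment #4: 1→2→8→5 push 3
augment #5: 1→3→4→5 push 3
augment #6: 1→6→4→5 push 12
augment #7: 1→6→0→8→5 push 13
augment #8: 1→3→6→0→8→5 push 1
augment #9: 1→3→6→2→8→5 push 6
max flow = 70; residual-reachable set from 1 gives S-side
cut edges (S→T): {(1,2), (1,6), (3,4), (3,5), (3,6)} total cap 70

Min-cut arcs: {(1,2), (1,6), (3,4), (3,5), (3,6)} (total capacity 70)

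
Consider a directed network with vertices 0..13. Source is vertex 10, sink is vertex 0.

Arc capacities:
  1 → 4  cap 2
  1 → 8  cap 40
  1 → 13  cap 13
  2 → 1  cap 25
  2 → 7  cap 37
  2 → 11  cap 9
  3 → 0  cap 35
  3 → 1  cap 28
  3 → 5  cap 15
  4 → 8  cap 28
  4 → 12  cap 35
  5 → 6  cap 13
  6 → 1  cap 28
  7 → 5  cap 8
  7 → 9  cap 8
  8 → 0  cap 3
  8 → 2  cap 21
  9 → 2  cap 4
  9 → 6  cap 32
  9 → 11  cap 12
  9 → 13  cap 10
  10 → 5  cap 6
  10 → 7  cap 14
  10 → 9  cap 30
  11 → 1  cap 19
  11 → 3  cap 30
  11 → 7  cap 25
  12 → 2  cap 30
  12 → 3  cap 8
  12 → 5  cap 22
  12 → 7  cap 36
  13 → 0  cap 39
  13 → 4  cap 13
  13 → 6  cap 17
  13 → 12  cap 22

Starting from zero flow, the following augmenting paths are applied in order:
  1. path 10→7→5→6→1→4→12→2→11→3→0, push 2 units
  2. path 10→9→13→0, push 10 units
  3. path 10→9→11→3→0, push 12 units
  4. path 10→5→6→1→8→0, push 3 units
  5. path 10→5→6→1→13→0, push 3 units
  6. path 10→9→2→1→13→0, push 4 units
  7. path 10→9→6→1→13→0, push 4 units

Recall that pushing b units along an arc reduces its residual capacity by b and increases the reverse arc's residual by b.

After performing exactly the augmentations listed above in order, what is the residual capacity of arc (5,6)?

Residual capacity of (5,6): 5

after path 1 (10→7→5→6→1→4→12→2→11→3→0, push 2): res(5,6)=11
after path 2 (10→9→13→0, push 10): res(5,6)=11
after path 3 (10→9→11→3→0, push 12): res(5,6)=11
after path 4 (10→5→6→1→8→0, push 3): res(5,6)=8
after path 5 (10→5→6→1→13→0, push 3): res(5,6)=5
after path 6 (10→9→2→1→13→0, push 4): res(5,6)=5
after path 7 (10→9→6→1→13→0, push 4): res(5,6)=5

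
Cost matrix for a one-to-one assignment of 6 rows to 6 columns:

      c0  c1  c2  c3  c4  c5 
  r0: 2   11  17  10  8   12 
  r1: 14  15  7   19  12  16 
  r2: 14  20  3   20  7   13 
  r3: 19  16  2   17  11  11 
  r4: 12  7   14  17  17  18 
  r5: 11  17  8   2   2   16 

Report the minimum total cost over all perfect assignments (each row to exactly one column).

Minimum assignment cost: 36

one of 2 optimal assignments: row0→col0 (cost 2), row1→col2 (cost 7), row2→col4 (cost 7), row3→col5 (cost 11), row4→col1 (cost 7), row5→col3 (cost 2)
total = 2 + 7 + 7 + 11 + 7 + 2 = 36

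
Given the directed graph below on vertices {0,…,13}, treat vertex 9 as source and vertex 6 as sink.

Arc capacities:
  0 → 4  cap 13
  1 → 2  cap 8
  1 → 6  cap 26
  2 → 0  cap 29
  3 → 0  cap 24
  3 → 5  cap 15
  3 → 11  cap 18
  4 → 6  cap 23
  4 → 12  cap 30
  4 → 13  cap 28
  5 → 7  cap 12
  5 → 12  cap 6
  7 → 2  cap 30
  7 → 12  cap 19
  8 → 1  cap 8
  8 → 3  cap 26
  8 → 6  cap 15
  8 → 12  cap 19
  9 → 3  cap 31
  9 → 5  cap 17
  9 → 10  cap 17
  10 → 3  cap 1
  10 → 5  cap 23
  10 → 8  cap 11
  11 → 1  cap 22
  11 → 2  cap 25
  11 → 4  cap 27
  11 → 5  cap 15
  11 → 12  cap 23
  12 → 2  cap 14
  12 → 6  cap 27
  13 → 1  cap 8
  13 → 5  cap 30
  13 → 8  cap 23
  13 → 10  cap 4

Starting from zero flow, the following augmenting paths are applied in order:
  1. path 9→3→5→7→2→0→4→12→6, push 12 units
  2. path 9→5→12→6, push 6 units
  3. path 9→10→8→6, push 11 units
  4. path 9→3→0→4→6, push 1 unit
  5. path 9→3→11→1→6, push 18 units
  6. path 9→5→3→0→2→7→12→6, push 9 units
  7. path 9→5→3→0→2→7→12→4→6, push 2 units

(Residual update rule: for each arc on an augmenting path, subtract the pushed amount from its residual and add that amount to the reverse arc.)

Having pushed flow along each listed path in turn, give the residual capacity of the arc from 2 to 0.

after path 1 (9→3→5→7→2→0→4→12→6, push 12): res(2,0)=17
after path 2 (9→5→12→6, push 6): res(2,0)=17
after path 3 (9→10→8→6, push 11): res(2,0)=17
after path 4 (9→3→0→4→6, push 1): res(2,0)=17
after path 5 (9→3→11→1→6, push 18): res(2,0)=17
after path 6 (9→5→3→0→2→7→12→6, push 9): res(2,0)=26
after path 7 (9→5→3→0→2→7→12→4→6, push 2): res(2,0)=28

Residual capacity of (2,0): 28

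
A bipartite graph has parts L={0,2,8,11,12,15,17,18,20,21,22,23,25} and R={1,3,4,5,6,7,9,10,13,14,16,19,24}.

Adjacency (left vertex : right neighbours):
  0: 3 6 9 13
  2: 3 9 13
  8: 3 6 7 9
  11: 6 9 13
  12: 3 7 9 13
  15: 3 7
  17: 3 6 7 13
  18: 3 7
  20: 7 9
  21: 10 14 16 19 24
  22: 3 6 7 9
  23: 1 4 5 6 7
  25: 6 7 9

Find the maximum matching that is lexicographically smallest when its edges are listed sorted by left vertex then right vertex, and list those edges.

|M| = 7 (so the lex-smallest maximum matching has 7 edges)
process left vertices in ascending order; for each, take the smallest-labelled available neighbour that still permits 7 edges overall, or leave it unmatched if none does
lex-smallest matching: {0-3, 2-9, 8-6, 11-13, 12-7, 21-10, 23-1}

Lex-smallest maximum matching: {(0,3), (2,9), (8,6), (11,13), (12,7), (21,10), (23,1)}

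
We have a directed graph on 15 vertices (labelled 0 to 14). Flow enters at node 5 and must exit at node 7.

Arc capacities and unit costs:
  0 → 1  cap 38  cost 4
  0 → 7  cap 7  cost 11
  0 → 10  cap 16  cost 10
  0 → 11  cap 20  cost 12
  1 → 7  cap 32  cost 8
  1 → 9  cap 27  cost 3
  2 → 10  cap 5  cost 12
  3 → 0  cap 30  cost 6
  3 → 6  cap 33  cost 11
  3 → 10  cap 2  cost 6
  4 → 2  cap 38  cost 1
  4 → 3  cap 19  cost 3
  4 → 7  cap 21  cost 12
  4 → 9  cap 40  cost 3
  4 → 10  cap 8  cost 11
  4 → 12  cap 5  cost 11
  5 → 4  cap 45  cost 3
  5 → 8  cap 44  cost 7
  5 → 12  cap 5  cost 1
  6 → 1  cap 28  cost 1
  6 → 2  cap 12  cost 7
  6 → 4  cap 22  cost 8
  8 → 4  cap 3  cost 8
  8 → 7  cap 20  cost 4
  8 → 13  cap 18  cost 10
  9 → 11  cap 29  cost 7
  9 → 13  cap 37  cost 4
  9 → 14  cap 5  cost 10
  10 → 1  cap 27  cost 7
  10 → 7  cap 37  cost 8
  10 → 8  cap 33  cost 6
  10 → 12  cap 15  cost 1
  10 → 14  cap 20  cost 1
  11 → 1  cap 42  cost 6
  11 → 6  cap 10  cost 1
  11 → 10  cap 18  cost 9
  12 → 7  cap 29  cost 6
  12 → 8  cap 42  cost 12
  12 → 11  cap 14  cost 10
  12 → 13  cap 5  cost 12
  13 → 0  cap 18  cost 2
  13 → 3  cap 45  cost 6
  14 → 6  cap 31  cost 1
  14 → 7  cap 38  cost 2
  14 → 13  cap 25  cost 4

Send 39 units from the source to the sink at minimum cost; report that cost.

shortest-cost path #1: 5→12→7 push 5 @ unit cost 7 (adds 35)
shortest-cost path #2: 5→8→7 push 20 @ unit cost 11 (adds 220)
shortest-cost path #3: 5→4→7 push 14 @ unit cost 15 (adds 210)
total cost = 465

Minimum cost for 39 units: 465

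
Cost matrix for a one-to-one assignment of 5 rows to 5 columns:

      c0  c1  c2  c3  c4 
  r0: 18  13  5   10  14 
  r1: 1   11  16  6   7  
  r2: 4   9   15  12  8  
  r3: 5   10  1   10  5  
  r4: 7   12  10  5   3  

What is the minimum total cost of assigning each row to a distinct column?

optimal assignment: row0→col3 (cost 10), row1→col0 (cost 1), row2→col1 (cost 9), row3→col2 (cost 1), row4→col4 (cost 3)
total = 10 + 1 + 9 + 1 + 3 = 24

Minimum assignment cost: 24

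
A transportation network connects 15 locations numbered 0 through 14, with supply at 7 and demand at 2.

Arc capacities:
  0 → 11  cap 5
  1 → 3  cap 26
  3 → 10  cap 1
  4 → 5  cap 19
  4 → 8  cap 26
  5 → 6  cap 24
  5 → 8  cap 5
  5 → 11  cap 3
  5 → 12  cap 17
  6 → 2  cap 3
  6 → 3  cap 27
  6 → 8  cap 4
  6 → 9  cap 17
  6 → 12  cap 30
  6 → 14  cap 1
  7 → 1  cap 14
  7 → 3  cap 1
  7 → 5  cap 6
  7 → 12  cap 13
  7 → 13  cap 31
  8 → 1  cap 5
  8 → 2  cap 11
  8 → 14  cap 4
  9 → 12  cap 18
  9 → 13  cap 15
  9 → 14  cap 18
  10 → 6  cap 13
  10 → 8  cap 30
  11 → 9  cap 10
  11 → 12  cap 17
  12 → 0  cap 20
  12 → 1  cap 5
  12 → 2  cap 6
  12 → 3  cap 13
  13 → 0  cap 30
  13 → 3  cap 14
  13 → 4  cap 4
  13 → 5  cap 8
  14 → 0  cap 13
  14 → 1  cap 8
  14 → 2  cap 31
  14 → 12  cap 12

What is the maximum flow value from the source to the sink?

Maximum flow value: 30

augment #1: 7→12→2 bottleneck 6, total now 6
augment #2: 7→5→6→2 bottleneck 3, total now 9
augment #3: 7→5→8→2 bottleneck 3, total now 12
augment #4: 7→3→10→8→2 bottleneck 1, total now 13
augment #5: 7→13→4→8→2 bottleneck 4, total now 17
augment #6: 7→13→5→8→2 bottleneck 2, total now 19
augment #7: 7→13→5→6→8→2 bottleneck 1, total now 20
augment #8: 7→13→5→6→14→2 bottleneck 1, total now 21
augment #9: 7→12→0→11→9→14→2 bottleneck 5, total now 26
augment #10: 7→13→5→6→8→14→2 bottleneck 3, total now 29
augment #11: 7→13→5→6→9→14→2 bottleneck 1, total now 30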